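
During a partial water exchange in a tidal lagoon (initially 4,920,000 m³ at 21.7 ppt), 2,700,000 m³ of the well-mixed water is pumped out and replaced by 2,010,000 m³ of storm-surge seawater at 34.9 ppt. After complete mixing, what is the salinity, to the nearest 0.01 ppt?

27.97 ppt

Remaining after removal: 2,220,000 m³ at 21.7 ppt (salt = 48,174,000)
After addition: salt = 48,174,000 + 2,010,000×34.9 = 118,323,000; volume = 4,230,000 m³
S = 118,323,000 / 4,230,000 = 27.9723 ppt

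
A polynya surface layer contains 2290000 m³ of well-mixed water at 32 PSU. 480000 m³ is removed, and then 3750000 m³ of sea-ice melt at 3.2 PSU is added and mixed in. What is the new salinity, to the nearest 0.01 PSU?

Remaining after removal: 1,810,000 m³ at 32 PSU (salt = 57,920,000)
After addition: salt = 57,920,000 + 3,750,000×3.2 = 69,920,000; volume = 5,560,000 m³
S = 69,920,000 / 5,560,000 = 12.5755 PSU

12.58 PSU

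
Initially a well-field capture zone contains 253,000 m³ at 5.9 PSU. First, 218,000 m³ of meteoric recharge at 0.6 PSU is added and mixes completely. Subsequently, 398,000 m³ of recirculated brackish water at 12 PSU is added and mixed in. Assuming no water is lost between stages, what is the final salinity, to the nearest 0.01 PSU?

Weighted by volume,
Initial salt = 253,000×5.9 = 1,492,700
After stage 1: salt = 1,492,700 + 218,000×0.6 = 1,623,500; volume = 471,000 m³; S = 3.447 PSU
After stage 2: salt = 1,623,500 + 398,000×12 = 6,399,500; volume = 869,000 m³
S = 6,399,500 / 869,000 = 7.3642 PSU

7.36 PSU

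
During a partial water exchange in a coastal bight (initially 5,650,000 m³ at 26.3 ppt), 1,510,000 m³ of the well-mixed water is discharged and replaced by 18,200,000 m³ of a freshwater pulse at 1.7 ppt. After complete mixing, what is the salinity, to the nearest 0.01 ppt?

6.26 ppt

Remaining after removal: 4,140,000 m³ at 26.3 ppt (salt = 108,882,000)
After addition: salt = 108,882,000 + 18,200,000×1.7 = 139,822,000; volume = 22,340,000 m³
S = 139,822,000 / 22,340,000 = 6.2588 ppt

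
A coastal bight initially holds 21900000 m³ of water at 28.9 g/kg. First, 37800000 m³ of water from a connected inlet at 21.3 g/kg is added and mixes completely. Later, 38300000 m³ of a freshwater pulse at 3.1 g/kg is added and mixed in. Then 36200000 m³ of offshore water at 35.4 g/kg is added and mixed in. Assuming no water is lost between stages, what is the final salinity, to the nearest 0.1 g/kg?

21.1 g/kg

Conserving salt mass:
Initial salt = 21,900,000×28.9 = 632,910,000
After stage 1: salt = 632,910,000 + 37,800,000×21.3 = 1,438,050,000; volume = 59,700,000 m³; S = 24.088 g/kg
After stage 2: salt = 1,438,050,000 + 38,300,000×3.1 = 1,556,780,000; volume = 98,000,000 m³; S = 15.886 g/kg
After stage 3: salt = 1,556,780,000 + 36,200,000×35.4 = 2,838,260,000; volume = 134,200,000 m³
S = 2,838,260,000 / 134,200,000 = 21.1495 g/kg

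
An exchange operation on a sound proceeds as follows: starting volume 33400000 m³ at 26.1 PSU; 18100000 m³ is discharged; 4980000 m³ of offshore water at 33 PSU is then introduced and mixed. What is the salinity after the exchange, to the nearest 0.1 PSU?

Remaining after removal: 15,300,000 m³ at 26.1 PSU (salt = 399,330,000)
After addition: salt = 399,330,000 + 4,980,000×33 = 563,670,000; volume = 20,280,000 m³
S = 563,670,000 / 20,280,000 = 27.7944 PSU

27.8 PSU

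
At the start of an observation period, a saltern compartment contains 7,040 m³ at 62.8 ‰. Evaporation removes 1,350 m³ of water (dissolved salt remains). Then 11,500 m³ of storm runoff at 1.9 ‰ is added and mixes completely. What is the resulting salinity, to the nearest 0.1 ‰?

27.0 ‰

After evaporation: salt = 7,040×62.8 = 442,112; volume = 7,040 − 1,350 = 5,690 m³
After mixing: salt = 442,112 + 11,500×1.9 = 463,962; volume = 5,690 + 11,500 = 17,190 m³
S = 463,962 / 17,190 = 26.9902 ‰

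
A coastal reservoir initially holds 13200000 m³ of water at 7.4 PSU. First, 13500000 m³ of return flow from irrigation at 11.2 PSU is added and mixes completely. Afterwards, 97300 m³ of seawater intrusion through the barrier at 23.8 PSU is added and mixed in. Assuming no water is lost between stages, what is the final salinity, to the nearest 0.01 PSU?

9.37 PSU

Mass of salt is conserved:
Initial salt = 13,200,000×7.4 = 97,680,000
After stage 1: salt = 97,680,000 + 13,500,000×11.2 = 248,880,000; volume = 26,700,000 m³; S = 9.321 PSU
After stage 2: salt = 248,880,000 + 97,300×23.8 = 251,195,740; volume = 26,797,300 m³
S = 251,195,740 / 26,797,300 = 9.3739 PSU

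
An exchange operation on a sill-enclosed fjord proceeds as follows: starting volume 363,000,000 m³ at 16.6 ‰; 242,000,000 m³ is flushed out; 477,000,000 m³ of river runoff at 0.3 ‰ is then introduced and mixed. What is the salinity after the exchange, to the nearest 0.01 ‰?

Remaining after removal: 121,000,000 m³ at 16.6 ‰ (salt = 2,008,600,000)
After addition: salt = 2,008,600,000 + 477,000,000×0.3 = 2,151,700,000; volume = 598,000,000 m³
S = 2,151,700,000 / 598,000,000 = 3.5982 ‰

3.60 ‰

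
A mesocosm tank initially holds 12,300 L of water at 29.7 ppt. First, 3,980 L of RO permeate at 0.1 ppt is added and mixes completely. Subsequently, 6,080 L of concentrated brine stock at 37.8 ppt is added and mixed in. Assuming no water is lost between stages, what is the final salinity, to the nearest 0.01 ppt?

Total salt / total volume:
Initial salt = 12,300×29.7 = 365,310
After stage 1: salt = 365,310 + 3,980×0.1 = 365,708; volume = 16,280 L; S = 22.464 ppt
After stage 2: salt = 365,708 + 6,080×37.8 = 595,532; volume = 22,360 L
S = 595,532 / 22,360 = 26.6338 ppt

26.63 ppt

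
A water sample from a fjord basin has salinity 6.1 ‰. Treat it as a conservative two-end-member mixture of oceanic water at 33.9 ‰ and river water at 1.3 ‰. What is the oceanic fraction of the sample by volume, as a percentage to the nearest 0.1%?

14.7%

Let g be the oceanic fraction. Salt balance per unit volume:
g×33.9 + (1−g)×1.3 = 6.1
g = (6.1 − 1.3) / (33.9 − 1.3) = 4.8/32.6 = 0.1472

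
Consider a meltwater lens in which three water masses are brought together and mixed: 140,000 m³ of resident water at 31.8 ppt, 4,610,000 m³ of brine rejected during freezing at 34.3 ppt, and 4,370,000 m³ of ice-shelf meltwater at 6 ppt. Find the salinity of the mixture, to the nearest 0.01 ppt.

Total salt / total volume:
salt = 140,000×31.8 + 4,610,000×34.3 + 4,370,000×6 = 4,452,000 + 158,123,000 + 26,220,000 = 188,795,000
volume = 140,000 + 4,610,000 + 4,370,000 = 9,120,000 m³
S = 188,795,000 / 9,120,000 = 20.7012 ppt

20.70 ppt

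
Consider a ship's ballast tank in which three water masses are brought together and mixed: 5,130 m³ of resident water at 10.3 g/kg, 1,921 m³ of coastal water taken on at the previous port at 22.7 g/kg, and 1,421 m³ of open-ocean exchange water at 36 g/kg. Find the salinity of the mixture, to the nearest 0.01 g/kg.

By conservation of dissolved salt,
salt = 5,130×10.3 + 1,921×22.7 + 1,421×36 = 52,839 + 43,606.7 + 51,156 = 147,601.7
volume = 5,130 + 1,921 + 1,421 = 8,472 m³
S = 147,601.7 / 8,472 = 17.4223 g/kg

17.42 g/kg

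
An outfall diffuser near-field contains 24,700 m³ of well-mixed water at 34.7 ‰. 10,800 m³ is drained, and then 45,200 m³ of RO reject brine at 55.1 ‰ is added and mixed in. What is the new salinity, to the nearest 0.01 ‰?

50.30 ‰

Remaining after removal: 13,900 m³ at 34.7 ‰ (salt = 482,330)
After addition: salt = 482,330 + 45,200×55.1 = 2,972,850; volume = 59,100 m³
S = 2,972,850 / 59,100 = 50.302 ‰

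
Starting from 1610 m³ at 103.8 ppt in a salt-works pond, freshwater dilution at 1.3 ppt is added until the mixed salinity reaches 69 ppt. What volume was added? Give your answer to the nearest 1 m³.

828 m³

Salt balance: 1,610×103.8 + V×1.3 = (1,610+V)×69
167,118 + 1.3V = 111,090 + 69V
56,028 = 67.7V
V = 827.59 m³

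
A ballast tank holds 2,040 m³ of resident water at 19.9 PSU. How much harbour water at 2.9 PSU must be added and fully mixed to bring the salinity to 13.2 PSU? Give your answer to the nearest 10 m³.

Salt balance: 2,040×19.9 + V×2.9 = (2,040+V)×13.2
40,596 + 2.9V = 26,928 + 13.2V
13,668 = 10.3V
V = 1,326.99 m³

1330 m³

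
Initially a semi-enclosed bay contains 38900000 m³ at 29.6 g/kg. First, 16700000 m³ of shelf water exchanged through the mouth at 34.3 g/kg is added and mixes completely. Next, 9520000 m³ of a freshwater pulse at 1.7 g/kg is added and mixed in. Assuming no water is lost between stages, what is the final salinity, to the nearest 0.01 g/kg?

26.73 g/kg

Weighted by volume,
Initial salt = 38,900,000×29.6 = 1,151,440,000
After stage 1: salt = 1,151,440,000 + 16,700,000×34.3 = 1,724,250,000; volume = 55,600,000 m³; S = 31.012 g/kg
After stage 2: salt = 1,724,250,000 + 9,520,000×1.7 = 1,740,434,000; volume = 65,120,000 m³
S = 1,740,434,000 / 65,120,000 = 26.7266 g/kg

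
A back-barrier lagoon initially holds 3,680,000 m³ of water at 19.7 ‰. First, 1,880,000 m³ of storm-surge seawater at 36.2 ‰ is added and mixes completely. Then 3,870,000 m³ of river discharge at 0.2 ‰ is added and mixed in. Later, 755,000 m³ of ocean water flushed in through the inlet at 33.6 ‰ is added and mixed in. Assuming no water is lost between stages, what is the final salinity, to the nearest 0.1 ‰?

16.4 ‰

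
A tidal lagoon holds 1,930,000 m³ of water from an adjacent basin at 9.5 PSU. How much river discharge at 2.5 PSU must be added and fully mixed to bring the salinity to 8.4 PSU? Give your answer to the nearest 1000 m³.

360000 m³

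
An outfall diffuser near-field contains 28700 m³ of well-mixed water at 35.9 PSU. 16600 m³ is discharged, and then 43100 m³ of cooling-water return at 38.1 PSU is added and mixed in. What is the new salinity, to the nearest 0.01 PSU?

37.62 PSU

Remaining after removal: 12,100 m³ at 35.9 PSU (salt = 434,390)
After addition: salt = 434,390 + 43,100×38.1 = 2,076,500; volume = 55,200 m³
S = 2,076,500 / 55,200 = 37.6178 PSU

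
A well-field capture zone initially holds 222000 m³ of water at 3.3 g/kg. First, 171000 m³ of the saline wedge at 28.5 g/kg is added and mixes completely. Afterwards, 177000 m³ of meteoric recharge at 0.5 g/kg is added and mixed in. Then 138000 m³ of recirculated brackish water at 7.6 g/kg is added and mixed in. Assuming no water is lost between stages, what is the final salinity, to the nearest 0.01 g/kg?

9.52 g/kg

Weighted by volume,
Initial salt = 222,000×3.3 = 732,600
After stage 1: salt = 732,600 + 171,000×28.5 = 5,606,100; volume = 393,000 m³; S = 14.265 g/kg
After stage 2: salt = 5,606,100 + 177,000×0.5 = 5,694,600; volume = 570,000 m³; S = 9.991 g/kg
After stage 3: salt = 5,694,600 + 138,000×7.6 = 6,743,400; volume = 708,000 m³
S = 6,743,400 / 708,000 = 9.5246 g/kg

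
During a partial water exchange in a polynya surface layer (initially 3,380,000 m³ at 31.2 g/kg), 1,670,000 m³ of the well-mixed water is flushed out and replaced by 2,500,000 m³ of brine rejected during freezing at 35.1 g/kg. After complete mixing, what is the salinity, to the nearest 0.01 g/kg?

33.52 g/kg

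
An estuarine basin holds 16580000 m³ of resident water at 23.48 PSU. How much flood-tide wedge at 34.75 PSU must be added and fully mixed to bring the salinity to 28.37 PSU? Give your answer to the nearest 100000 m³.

12700000 m³

Salt balance: 16,580,000×23.48 + V×34.75 = (16,580,000+V)×28.37
389,298,400 + 34.75V = 470,374,600 + 28.37V
81,076,200 = 6.38V
V = 12,707,868.34 m³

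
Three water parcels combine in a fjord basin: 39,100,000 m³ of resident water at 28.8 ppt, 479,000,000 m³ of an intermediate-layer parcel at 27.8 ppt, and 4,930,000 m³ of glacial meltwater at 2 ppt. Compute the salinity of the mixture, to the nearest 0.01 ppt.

Mass of salt is conserved:
salt = 39,100,000×28.8 + 479,000,000×27.8 + 4,930,000×2 = 1,126,080,000 + 13,316,200,000 + 9,860,000 = 14,452,140,000
volume = 39,100,000 + 479,000,000 + 4,930,000 = 523,030,000 m³
S = 14,452,140,000 / 523,030,000 = 27.6316 ppt

27.63 ppt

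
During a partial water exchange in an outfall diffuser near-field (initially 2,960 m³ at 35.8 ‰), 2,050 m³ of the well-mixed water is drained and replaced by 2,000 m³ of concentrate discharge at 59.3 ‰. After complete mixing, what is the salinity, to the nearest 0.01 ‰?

51.95 ‰

Remaining after removal: 910 m³ at 35.8 ‰ (salt = 32,578)
After addition: salt = 32,578 + 2,000×59.3 = 151,178; volume = 2,910 m³
S = 151,178 / 2,910 = 51.9512 ‰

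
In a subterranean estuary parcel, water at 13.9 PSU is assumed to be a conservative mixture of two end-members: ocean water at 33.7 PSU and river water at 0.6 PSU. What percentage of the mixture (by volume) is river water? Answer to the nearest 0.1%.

Let f be the freshwater fraction. Salt balance per unit volume:
f×0.6 + (1−f)×33.7 = 13.9
f = (33.7 − 13.9) / (33.7 − 0.6) = 19.8/33.1 = 0.5982

59.8%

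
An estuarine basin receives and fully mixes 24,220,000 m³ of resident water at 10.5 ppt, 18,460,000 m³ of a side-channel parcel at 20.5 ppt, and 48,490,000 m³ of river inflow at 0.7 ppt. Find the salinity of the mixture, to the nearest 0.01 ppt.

Mass of salt is conserved:
salt = 24,220,000×10.5 + 18,460,000×20.5 + 48,490,000×0.7 = 254,310,000 + 378,430,000 + 33,943,000 = 666,683,000
volume = 24,220,000 + 18,460,000 + 48,490,000 = 91,170,000 m³
S = 666,683,000 / 91,170,000 = 7.3125 ppt

7.31 ppt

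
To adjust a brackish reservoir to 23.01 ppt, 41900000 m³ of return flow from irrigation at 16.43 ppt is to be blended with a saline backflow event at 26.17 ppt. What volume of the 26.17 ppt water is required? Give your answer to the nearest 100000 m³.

87200000 m³

Salt balance: 41,900,000×16.43 + V×26.17 = (41,900,000+V)×23.01
688,417,000 + 26.17V = 964,119,000 + 23.01V
275,702,000 = 3.16V
V = 87,247,468.35 m³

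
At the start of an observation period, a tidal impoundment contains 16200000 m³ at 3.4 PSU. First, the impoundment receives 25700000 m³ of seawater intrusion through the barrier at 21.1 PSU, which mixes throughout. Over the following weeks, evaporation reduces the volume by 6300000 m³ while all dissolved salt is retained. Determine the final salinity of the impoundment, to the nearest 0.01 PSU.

After mixing: salt = 16,200,000×3.4 + 25,700,000×21.1 = 597,350,000; volume = 41,900,000 m³
After evaporation: salt unchanged = 597,350,000; volume = 41,900,000 − 6,300,000 = 35,600,000 m³
S = 597,350,000 / 35,600,000 = 16.7795 PSU

16.78 PSU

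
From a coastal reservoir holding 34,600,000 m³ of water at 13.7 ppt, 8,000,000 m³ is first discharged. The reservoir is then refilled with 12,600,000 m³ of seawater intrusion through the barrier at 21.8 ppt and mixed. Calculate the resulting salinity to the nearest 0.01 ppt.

16.30 ppt

Remaining after removal: 26,600,000 m³ at 13.7 ppt (salt = 364,420,000)
After addition: salt = 364,420,000 + 12,600,000×21.8 = 639,100,000; volume = 39,200,000 m³
S = 639,100,000 / 39,200,000 = 16.3036 ppt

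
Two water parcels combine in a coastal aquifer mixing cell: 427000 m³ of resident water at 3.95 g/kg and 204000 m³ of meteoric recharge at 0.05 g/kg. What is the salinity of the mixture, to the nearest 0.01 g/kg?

2.69 g/kg

Salt balance:
salt = 427,000×3.95 + 204,000×0.05 = 1,686,650 + 10,200 = 1,696,850
volume = 427,000 + 204,000 = 631,000 m³
S = 1,696,850 / 631,000 = 2.6891 g/kg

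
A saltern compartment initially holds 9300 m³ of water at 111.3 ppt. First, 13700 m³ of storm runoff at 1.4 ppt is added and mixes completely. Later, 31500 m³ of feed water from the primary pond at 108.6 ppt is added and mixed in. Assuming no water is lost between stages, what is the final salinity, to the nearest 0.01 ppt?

Conserving salt mass:
Initial salt = 9,300×111.3 = 1,035,090
After stage 1: salt = 1,035,090 + 13,700×1.4 = 1,054,270; volume = 23,000 m³; S = 45.838 ppt
After stage 2: salt = 1,054,270 + 31,500×108.6 = 4,475,170; volume = 54,500 m³
S = 4,475,170 / 54,500 = 82.1132 ppt

82.11 ppt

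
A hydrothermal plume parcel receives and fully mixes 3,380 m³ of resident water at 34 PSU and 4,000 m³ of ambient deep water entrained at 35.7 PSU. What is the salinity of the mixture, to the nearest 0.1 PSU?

34.9 PSU

By conservation of dissolved salt,
salt = 3,380×34 + 4,000×35.7 = 114,920 + 142,800 = 257,720
volume = 3,380 + 4,000 = 7,380 m³
S = 257,720 / 7,380 = 34.921 PSU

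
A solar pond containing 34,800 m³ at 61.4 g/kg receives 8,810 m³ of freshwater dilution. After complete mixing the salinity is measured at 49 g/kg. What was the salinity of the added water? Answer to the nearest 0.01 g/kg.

Salt balance: 34,800×61.4 + 8,810×S = 43,610×49
2,136,720 + 8,810·S = 2,136,890
S = (2,136,890 − 2,136,720) / 8,810 = 0.0193 g/kg

0.02 g/kg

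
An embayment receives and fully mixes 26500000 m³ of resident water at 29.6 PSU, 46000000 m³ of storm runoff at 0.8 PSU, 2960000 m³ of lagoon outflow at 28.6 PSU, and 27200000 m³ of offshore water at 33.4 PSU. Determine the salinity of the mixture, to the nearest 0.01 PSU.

17.67 PSU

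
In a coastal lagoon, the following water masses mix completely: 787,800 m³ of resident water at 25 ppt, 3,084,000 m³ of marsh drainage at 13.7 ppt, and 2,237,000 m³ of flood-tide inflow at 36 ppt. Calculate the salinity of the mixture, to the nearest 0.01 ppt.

23.32 ppt

Conserving salt mass:
salt = 787,800×25 + 3,084,000×13.7 + 2,237,000×36 = 19,695,000 + 42,250,800 + 80,532,000 = 142,477,800
volume = 787,800 + 3,084,000 + 2,237,000 = 6,108,800 m³
S = 142,477,800 / 6,108,800 = 23.3234 ppt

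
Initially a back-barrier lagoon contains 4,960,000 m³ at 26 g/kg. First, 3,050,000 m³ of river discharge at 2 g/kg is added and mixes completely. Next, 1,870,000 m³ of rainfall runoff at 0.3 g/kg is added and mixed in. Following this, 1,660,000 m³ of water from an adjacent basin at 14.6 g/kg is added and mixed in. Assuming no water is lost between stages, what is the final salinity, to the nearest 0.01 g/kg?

Weighted by volume,
Initial salt = 4,960,000×26 = 128,960,000
After stage 1: salt = 128,960,000 + 3,050,000×2 = 135,060,000; volume = 8,010,000 m³; S = 16.861 g/kg
After stage 2: salt = 135,060,000 + 1,870,000×0.3 = 135,621,000; volume = 9,880,000 m³; S = 13.727 g/kg
After stage 3: salt = 135,621,000 + 1,660,000×14.6 = 159,857,000; volume = 11,540,000 m³
S = 159,857,000 / 11,540,000 = 13.8524 g/kg

13.85 g/kg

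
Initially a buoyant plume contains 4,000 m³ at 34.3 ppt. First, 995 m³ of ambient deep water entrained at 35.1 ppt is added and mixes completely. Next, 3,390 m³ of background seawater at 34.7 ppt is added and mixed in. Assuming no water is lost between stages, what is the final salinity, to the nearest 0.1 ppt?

Mass of salt is conserved:
Initial salt = 4,000×34.3 = 137,200
After stage 1: salt = 137,200 + 995×35.1 = 172,124.5; volume = 4,995 m³; S = 34.459 ppt
After stage 2: salt = 172,124.5 + 3,390×34.7 = 289,757.5; volume = 8,385 m³
S = 289,757.5 / 8,385 = 34.5566 ppt

34.6 ppt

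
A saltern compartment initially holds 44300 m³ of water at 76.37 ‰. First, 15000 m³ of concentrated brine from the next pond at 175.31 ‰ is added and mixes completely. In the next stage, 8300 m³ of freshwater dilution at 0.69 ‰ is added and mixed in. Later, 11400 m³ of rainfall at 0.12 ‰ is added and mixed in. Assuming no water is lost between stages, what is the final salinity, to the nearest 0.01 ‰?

76.20 ‰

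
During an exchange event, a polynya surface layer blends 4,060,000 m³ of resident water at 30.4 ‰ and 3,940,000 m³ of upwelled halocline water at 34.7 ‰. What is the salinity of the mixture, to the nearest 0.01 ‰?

Conserving salt mass:
salt = 4,060,000×30.4 + 3,940,000×34.7 = 123,424,000 + 136,718,000 = 260,142,000
volume = 4,060,000 + 3,940,000 = 8,000,000 m³
S = 260,142,000 / 8,000,000 = 32.5178 ‰

32.52 ‰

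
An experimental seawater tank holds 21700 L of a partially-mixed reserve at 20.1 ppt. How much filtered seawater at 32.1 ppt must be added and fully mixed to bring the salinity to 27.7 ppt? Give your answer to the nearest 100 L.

37500 L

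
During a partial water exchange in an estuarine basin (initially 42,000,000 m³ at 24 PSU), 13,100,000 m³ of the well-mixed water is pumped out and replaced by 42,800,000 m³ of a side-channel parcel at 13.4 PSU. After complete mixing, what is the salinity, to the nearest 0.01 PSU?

Remaining after removal: 28,900,000 m³ at 24 PSU (salt = 693,600,000)
After addition: salt = 693,600,000 + 42,800,000×13.4 = 1,267,120,000; volume = 71,700,000 m³
S = 1,267,120,000 / 71,700,000 = 17.6725 PSU

17.67 PSU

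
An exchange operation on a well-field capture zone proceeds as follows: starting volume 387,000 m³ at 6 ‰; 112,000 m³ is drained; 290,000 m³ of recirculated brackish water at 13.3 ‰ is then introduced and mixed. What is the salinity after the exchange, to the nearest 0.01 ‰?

9.75 ‰

Remaining after removal: 275,000 m³ at 6 ‰ (salt = 1,650,000)
After addition: salt = 1,650,000 + 290,000×13.3 = 5,507,000; volume = 565,000 m³
S = 5,507,000 / 565,000 = 9.7469 ‰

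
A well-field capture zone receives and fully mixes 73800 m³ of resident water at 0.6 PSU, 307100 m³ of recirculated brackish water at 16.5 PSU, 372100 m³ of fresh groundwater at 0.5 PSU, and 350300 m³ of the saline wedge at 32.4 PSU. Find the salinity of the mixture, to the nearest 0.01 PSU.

Mass of salt is conserved:
salt = 73,800×0.6 + 307,100×16.5 + 372,100×0.5 + 350,300×32.4 = 44,280 + 5,067,150 + 186,050 + 11,349,720 = 16,647,200
volume = 73,800 + 307,100 + 372,100 + 350,300 = 1,103,300 m³
S = 16,647,200 / 1,103,300 = 15.0886 PSU

15.09 PSU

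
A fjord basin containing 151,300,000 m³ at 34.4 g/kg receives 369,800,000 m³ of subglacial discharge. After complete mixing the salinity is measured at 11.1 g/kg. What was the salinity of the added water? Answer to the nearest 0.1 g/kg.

1.6 g/kg

Salt balance: 151,300,000×34.4 + 369,800,000×S = 521,100,000×11.1
5,204,720,000 + 369,800,000·S = 5,784,210,000
S = (5,784,210,000 − 5,204,720,000) / 369,800,000 = 1.567 g/kg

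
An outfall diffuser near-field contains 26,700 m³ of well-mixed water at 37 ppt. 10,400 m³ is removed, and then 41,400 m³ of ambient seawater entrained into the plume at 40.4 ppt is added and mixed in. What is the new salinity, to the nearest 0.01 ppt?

39.44 ppt

Remaining after removal: 16,300 m³ at 37 ppt (salt = 603,100)
After addition: salt = 603,100 + 41,400×40.4 = 2,275,660; volume = 57,700 m³
S = 2,275,660 / 57,700 = 39.4395 ppt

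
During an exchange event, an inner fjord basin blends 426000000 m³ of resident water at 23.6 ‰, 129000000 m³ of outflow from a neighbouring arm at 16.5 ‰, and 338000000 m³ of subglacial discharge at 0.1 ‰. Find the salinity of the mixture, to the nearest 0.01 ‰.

By conservation of dissolved salt,
salt = 426,000,000×23.6 + 129,000,000×16.5 + 338,000,000×0.1 = 10,053,600,000 + 2,128,500,000 + 33,800,000 = 12,215,900,000
volume = 426,000,000 + 129,000,000 + 338,000,000 = 893,000,000 m³
S = 12,215,900,000 / 893,000,000 = 13.6796 ‰

13.68 ‰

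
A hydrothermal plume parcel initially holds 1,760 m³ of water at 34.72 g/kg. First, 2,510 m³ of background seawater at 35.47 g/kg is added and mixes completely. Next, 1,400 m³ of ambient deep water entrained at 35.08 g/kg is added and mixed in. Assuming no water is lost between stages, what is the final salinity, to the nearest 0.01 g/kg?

35.14 g/kg

By conservation of dissolved salt,
Initial salt = 1,760×34.72 = 61,107.2
After stage 1: salt = 61,107.2 + 2,510×35.47 = 150,136.9; volume = 4,270 m³; S = 35.161 g/kg
After stage 2: salt = 150,136.9 + 1,400×35.08 = 199,248.9; volume = 5,670 m³
S = 199,248.9 / 5,670 = 35.1409 g/kg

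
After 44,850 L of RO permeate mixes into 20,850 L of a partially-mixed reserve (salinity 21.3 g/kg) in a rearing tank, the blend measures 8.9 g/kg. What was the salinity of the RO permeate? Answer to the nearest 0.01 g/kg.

3.14 g/kg

Salt balance: 20,850×21.3 + 44,850×S = 65,700×8.9
444,105 + 44,850·S = 584,730
S = (584,730 − 444,105) / 44,850 = 3.1355 g/kg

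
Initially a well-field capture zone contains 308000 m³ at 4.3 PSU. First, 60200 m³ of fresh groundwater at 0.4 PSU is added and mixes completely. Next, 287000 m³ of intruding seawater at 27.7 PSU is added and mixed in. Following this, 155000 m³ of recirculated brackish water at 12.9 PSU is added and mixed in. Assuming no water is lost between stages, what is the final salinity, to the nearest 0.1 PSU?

13.9 PSU

Conserving salt mass:
Initial salt = 308,000×4.3 = 1,324,400
After stage 1: salt = 1,324,400 + 60,200×0.4 = 1,348,480; volume = 368,200 m³; S = 3.662 PSU
After stage 2: salt = 1,348,480 + 287,000×27.7 = 9,298,380; volume = 655,200 m³; S = 14.192 PSU
After stage 3: salt = 9,298,380 + 155,000×12.9 = 11,297,880; volume = 810,200 m³
S = 11,297,880 / 810,200 = 13.9446 PSU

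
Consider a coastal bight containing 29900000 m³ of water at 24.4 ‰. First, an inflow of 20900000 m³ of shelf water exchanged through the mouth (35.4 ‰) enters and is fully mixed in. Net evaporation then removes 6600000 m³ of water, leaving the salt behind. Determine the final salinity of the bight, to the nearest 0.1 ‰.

After mixing: salt = 29,900,000×24.4 + 20,900,000×35.4 = 1,469,420,000; volume = 50,800,000 m³
After evaporation: salt unchanged = 1,469,420,000; volume = 50,800,000 − 6,600,000 = 44,200,000 m³
S = 1,469,420,000 / 44,200,000 = 33.2448 ‰

33.2 ‰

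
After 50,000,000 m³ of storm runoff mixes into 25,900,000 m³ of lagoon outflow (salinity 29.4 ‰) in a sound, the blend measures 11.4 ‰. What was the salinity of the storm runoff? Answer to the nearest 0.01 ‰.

Salt balance: 25,900,000×29.4 + 50,000,000×S = 75,900,000×11.4
761,460,000 + 50,000,000·S = 865,260,000
S = (865,260,000 − 761,460,000) / 50,000,000 = 2.076 ‰

2.08 ‰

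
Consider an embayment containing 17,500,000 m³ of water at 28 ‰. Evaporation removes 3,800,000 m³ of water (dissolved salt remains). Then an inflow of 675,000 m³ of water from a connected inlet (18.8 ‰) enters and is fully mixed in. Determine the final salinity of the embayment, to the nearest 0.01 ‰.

34.97 ‰

After evaporation: salt = 17,500,000×28 = 490,000,000; volume = 17,500,000 − 3,800,000 = 13,700,000 m³
After mixing: salt = 490,000,000 + 675,000×18.8 = 502,690,000; volume = 13,700,000 + 675,000 = 14,375,000 m³
S = 502,690,000 / 14,375,000 = 34.9697 ‰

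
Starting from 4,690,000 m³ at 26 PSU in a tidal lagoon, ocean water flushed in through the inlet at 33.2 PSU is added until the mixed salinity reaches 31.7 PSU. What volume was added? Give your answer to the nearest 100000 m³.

17800000 m³

Salt balance: 4,690,000×26 + V×33.2 = (4,690,000+V)×31.7
121,940,000 + 33.2V = 148,673,000 + 31.7V
26,733,000 = 1.5V
V = 17,822,000 m³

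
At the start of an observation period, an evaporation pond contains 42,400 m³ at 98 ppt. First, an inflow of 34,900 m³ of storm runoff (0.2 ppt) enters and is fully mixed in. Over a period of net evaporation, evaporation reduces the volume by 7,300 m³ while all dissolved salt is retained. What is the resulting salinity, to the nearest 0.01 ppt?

59.46 ppt

After mixing: salt = 42,400×98 + 34,900×0.2 = 4,162,180; volume = 77,300 m³
After evaporation: salt unchanged = 4,162,180; volume = 77,300 − 7,300 = 70,000 m³
S = 4,162,180 / 70,000 = 59.4597 ppt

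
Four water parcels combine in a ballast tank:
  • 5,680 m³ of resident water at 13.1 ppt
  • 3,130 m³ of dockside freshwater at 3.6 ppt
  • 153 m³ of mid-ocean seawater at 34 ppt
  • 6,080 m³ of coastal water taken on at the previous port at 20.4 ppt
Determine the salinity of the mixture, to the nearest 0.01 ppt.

14.29 ppt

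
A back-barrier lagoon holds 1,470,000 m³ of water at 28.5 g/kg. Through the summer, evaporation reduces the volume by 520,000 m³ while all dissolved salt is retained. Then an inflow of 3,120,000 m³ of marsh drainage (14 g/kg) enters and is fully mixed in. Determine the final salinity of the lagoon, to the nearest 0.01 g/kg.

21.03 g/kg

After evaporation: salt = 1,470,000×28.5 = 41,895,000; volume = 1,470,000 − 520,000 = 950,000 m³
After mixing: salt = 41,895,000 + 3,120,000×14 = 85,575,000; volume = 950,000 + 3,120,000 = 4,070,000 m³
S = 85,575,000 / 4,070,000 = 21.0258 g/kg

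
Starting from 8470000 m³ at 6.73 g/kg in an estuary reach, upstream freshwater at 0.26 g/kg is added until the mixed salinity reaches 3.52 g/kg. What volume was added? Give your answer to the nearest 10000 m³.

8340000 m³

Salt balance: 8,470,000×6.73 + V×0.26 = (8,470,000+V)×3.52
57,003,100 + 0.26V = 29,814,400 + 3.52V
27,188,700 = 3.26V
V = 8,340,092.02 m³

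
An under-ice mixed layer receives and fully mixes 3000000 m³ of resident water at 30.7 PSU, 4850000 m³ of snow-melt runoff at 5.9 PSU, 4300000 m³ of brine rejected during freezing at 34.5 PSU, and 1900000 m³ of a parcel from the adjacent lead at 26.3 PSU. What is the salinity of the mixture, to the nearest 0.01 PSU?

22.71 PSU

Weighted by volume,
salt = 3,000,000×30.7 + 4,850,000×5.9 + 4,300,000×34.5 + 1,900,000×26.3 = 92,100,000 + 28,615,000 + 148,350,000 + 49,970,000 = 319,035,000
volume = 3,000,000 + 4,850,000 + 4,300,000 + 1,900,000 = 14,050,000 m³
S = 319,035,000 / 14,050,000 = 22.7071 PSU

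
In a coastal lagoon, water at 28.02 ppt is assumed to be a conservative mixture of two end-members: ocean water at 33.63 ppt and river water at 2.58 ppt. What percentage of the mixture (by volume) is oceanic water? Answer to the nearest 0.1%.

81.9%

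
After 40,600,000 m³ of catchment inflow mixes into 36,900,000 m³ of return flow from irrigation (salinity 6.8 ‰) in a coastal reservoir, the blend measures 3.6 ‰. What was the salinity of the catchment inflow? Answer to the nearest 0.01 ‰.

0.69 ‰

Salt balance: 36,900,000×6.8 + 40,600,000×S = 77,500,000×3.6
250,920,000 + 40,600,000·S = 279,000,000
S = (279,000,000 − 250,920,000) / 40,600,000 = 0.6916 ‰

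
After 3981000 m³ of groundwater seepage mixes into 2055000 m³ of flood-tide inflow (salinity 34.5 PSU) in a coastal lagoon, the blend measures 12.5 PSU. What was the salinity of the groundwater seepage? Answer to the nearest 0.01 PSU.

1.14 PSU

Salt balance: 2,055,000×34.5 + 3,981,000×S = 6,036,000×12.5
70,897,500 + 3,981,000·S = 75,450,000
S = (75,450,000 − 70,897,500) / 3,981,000 = 1.1436 PSU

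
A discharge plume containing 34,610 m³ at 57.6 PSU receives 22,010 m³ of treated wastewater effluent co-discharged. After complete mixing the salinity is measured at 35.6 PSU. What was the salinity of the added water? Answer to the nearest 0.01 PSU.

Salt balance: 34,610×57.6 + 22,010×S = 56,620×35.6
1,993,536 + 22,010·S = 2,015,672
S = (2,015,672 − 1,993,536) / 22,010 = 1.0057 PSU

1.01 PSU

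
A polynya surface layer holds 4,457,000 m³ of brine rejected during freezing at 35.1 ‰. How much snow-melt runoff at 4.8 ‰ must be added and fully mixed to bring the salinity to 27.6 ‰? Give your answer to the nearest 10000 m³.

1470000 m³

Salt balance: 4,457,000×35.1 + V×4.8 = (4,457,000+V)×27.6
156,440,700 + 4.8V = 123,013,200 + 27.6V
33,427,500 = 22.8V
V = 1,466,118.42 m³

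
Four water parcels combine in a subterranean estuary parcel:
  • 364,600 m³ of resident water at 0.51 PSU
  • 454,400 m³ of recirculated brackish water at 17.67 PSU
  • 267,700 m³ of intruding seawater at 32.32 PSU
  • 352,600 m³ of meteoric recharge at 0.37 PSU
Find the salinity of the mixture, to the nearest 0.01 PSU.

Total salt / total volume:
salt = 364,600×0.51 + 454,400×17.67 + 267,700×32.32 + 352,600×0.37 = 185,946 + 8,029,248 + 8,652,064 + 130,462 = 16,997,720
volume = 364,600 + 454,400 + 267,700 + 352,600 = 1,439,300 m³
S = 16,997,720 / 1,439,300 = 11.8097 PSU

11.81 PSU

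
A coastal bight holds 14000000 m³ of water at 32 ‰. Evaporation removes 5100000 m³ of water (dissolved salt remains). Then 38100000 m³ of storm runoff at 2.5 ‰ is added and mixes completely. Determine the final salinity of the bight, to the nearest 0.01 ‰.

11.56 ‰

After evaporation: salt = 14,000,000×32 = 448,000,000; volume = 14,000,000 − 5,100,000 = 8,900,000 m³
After mixing: salt = 448,000,000 + 38,100,000×2.5 = 543,250,000; volume = 8,900,000 + 38,100,000 = 47,000,000 m³
S = 543,250,000 / 47,000,000 = 11.5585 ‰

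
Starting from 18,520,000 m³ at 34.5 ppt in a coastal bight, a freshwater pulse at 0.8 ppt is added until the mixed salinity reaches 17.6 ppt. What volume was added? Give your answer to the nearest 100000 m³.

18600000 m³

Salt balance: 18,520,000×34.5 + V×0.8 = (18,520,000+V)×17.6
638,940,000 + 0.8V = 325,952,000 + 17.6V
312,988,000 = 16.8V
V = 18,630,238.1 m³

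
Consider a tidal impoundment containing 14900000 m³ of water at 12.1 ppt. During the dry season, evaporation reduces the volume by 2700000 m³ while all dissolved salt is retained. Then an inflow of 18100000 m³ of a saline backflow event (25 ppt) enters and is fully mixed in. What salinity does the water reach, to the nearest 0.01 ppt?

After evaporation: salt = 14,900,000×12.1 = 180,290,000; volume = 14,900,000 − 2,700,000 = 12,200,000 m³
After mixing: salt = 180,290,000 + 18,100,000×25 = 632,790,000; volume = 12,200,000 + 18,100,000 = 30,300,000 m³
S = 632,790,000 / 30,300,000 = 20.8842 ppt

20.88 ppt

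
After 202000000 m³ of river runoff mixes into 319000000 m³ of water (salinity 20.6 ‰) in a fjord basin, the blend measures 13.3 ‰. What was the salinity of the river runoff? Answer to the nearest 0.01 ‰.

Salt balance: 319,000,000×20.6 + 202,000,000×S = 521,000,000×13.3
6,571,400,000 + 202,000,000·S = 6,929,300,000
S = (6,929,300,000 − 6,571,400,000) / 202,000,000 = 1.7718 ‰

1.77 ‰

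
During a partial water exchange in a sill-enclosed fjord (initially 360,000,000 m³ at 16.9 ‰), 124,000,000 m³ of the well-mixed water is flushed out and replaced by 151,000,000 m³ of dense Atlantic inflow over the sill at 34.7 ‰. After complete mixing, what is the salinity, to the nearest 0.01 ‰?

23.85 ‰

Remaining after removal: 236,000,000 m³ at 16.9 ‰ (salt = 3,988,400,000)
After addition: salt = 3,988,400,000 + 151,000,000×34.7 = 9,228,100,000; volume = 387,000,000 m³
S = 9,228,100,000 / 387,000,000 = 23.8452 ‰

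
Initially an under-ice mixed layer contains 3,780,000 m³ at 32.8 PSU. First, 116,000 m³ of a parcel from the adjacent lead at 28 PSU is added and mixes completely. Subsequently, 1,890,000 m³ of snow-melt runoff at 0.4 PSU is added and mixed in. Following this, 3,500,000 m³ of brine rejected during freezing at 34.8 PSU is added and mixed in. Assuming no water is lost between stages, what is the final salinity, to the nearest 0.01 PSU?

26.90 PSU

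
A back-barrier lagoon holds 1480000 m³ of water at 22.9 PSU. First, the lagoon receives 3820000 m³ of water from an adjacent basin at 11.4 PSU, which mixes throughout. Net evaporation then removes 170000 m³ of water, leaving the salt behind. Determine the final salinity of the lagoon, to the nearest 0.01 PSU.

15.10 PSU

After mixing: salt = 1,480,000×22.9 + 3,820,000×11.4 = 77,440,000; volume = 5,300,000 m³
After evaporation: salt unchanged = 77,440,000; volume = 5,300,000 − 170,000 = 5,130,000 m³
S = 77,440,000 / 5,130,000 = 15.0955 PSU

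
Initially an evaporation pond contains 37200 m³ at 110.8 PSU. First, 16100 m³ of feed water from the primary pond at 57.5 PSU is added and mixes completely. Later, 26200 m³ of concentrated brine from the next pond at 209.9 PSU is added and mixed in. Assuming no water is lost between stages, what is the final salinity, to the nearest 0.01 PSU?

132.67 PSU

By conservation of dissolved salt,
Initial salt = 37,200×110.8 = 4,121,760
After stage 1: salt = 4,121,760 + 16,100×57.5 = 5,047,510; volume = 53,300 m³; S = 94.7 PSU
After stage 2: salt = 5,047,510 + 26,200×209.9 = 10,546,890; volume = 79,500 m³
S = 10,546,890 / 79,500 = 132.6653 PSU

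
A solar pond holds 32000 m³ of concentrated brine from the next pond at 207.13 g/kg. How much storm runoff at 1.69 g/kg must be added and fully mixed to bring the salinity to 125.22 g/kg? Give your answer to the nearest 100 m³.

Salt balance: 32,000×207.13 + V×1.69 = (32,000+V)×125.22
6,628,160 + 1.69V = 4,007,040 + 125.22V
2,621,120 = 123.53V
V = 21,218.49 m³

21200 m³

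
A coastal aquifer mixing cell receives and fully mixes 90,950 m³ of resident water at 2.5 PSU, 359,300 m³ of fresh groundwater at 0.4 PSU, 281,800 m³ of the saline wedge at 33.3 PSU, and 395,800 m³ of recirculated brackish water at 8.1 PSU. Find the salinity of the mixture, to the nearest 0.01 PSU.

By conservation of dissolved salt,
salt = 90,950×2.5 + 359,300×0.4 + 281,800×33.3 + 395,800×8.1 = 227,375 + 143,720 + 9,383,940 + 3,205,980 = 12,961,015
volume = 90,950 + 359,300 + 281,800 + 395,800 = 1,127,850 m³
S = 12,961,015 / 1,127,850 = 11.4918 PSU

11.49 PSU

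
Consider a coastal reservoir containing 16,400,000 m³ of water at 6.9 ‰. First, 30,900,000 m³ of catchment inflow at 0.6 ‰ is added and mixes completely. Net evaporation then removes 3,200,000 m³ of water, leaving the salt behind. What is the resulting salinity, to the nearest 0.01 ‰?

After mixing: salt = 16,400,000×6.9 + 30,900,000×0.6 = 131,700,000; volume = 47,300,000 m³
After evaporation: salt unchanged = 131,700,000; volume = 47,300,000 − 3,200,000 = 44,100,000 m³
S = 131,700,000 / 44,100,000 = 2.9864 ‰

2.99 ‰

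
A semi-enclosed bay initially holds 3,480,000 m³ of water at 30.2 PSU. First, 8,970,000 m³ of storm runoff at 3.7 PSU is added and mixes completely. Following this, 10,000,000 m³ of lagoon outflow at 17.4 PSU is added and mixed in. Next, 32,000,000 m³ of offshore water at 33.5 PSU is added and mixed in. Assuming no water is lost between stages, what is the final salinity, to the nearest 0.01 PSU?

25.42 PSU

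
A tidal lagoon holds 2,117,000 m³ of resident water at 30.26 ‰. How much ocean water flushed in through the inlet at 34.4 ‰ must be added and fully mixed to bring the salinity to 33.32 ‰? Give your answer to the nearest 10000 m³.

Salt balance: 2,117,000×30.26 + V×34.4 = (2,117,000+V)×33.32
64,060,420 + 34.4V = 70,538,440 + 33.32V
6,478,020 = 1.08V
V = 5,998,166.67 m³

6000000 m³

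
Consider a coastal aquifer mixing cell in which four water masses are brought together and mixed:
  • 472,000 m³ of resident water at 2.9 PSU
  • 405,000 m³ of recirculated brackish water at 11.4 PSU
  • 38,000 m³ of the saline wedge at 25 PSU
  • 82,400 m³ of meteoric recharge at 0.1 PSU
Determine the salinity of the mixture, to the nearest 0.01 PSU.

Total salt / total volume:
salt = 472,000×2.9 + 405,000×11.4 + 38,000×25 + 82,400×0.1 = 1,368,800 + 4,617,000 + 950,000 + 8,240 = 6,944,040
volume = 472,000 + 405,000 + 38,000 + 82,400 = 997,400 m³
S = 6,944,040 / 997,400 = 6.9621 PSU

6.96 PSU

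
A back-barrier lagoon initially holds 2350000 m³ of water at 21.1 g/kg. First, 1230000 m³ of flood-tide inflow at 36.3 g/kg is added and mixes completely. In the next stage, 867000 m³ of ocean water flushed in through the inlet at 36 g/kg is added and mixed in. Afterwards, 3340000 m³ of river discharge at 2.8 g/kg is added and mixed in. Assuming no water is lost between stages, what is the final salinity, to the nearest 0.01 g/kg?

Salt balance:
Initial salt = 2,350,000×21.1 = 49,585,000
After stage 1: salt = 49,585,000 + 1,230,000×36.3 = 94,234,000; volume = 3,580,000 m³; S = 26.322 g/kg
After stage 2: salt = 94,234,000 + 867,000×36 = 125,446,000; volume = 4,447,000 m³; S = 28.209 g/kg
After stage 3: salt = 125,446,000 + 3,340,000×2.8 = 134,798,000; volume = 7,787,000 m³
S = 134,798,000 / 7,787,000 = 17.3106 g/kg

17.31 g/kg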